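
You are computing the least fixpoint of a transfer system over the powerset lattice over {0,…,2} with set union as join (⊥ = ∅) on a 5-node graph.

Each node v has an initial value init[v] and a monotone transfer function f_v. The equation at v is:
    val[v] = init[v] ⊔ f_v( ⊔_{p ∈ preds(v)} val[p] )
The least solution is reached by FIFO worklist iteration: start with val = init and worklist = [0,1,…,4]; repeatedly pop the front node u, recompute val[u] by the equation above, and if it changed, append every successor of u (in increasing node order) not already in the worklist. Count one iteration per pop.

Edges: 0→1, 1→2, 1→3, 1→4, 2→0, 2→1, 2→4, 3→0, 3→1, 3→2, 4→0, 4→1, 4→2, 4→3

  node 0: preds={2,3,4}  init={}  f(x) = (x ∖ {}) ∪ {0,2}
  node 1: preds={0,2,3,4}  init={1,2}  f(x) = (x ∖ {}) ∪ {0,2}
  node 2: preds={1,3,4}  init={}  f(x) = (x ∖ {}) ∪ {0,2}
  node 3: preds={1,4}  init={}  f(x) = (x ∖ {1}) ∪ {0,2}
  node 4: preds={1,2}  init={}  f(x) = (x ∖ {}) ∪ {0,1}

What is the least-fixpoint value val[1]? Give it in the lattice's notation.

Iteration log — 9 steps:
  step 1. node 0  ⊔preds={}  new={0,2}  old={}  +wl: 
  step 2. node 1  ⊔preds={0,2}  new={0,1,2}  old={1,2}  +wl: 
  step 3. node 2  ⊔preds={0,1,2}  new={0,1,2}  old={}  +wl: 0,1
  step 4. node 3  ⊔preds={0,1,2}  new={0,2}  old={}  +wl: 2
  step 5. node 4  ⊔preds={0,1,2}  new={0,1,2}  old={}  +wl: 3
  step 6. node 0  ⊔preds={0,1,2}  new={0,1,2}  old={0,2}  +wl: 
  step 7. node 1  ⊔preds={0,1,2}  new={0,1,2}  stable
  step 8. node 2  ⊔preds={0,1,2}  new={0,1,2}  stable
  step 9. node 3  ⊔preds={0,1,2}  new={0,2}  stable

Least fixpoint reached:
  node 0: {0,1,2}
  node 1: {0,1,2}
  node 2: {0,1,2}
  node 3: {0,2}
  node 4: {0,1,2}

{0,1,2}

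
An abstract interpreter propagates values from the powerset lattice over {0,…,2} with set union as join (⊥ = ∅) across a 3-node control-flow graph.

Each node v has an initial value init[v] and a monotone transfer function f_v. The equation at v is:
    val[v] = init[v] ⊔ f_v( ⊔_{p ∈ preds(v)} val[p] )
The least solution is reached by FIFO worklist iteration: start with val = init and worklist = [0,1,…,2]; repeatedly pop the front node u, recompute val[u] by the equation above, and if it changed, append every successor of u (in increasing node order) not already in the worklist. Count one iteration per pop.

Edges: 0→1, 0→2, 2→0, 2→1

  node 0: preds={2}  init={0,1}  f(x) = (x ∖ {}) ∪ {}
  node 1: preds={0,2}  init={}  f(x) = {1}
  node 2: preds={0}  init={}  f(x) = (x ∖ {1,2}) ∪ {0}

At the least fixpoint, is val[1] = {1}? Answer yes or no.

yes

Worklist (5 pops):
  #1 pop 0: in={} → {0,1} (no change)
  #2 pop 1: in={0,1} → {1} (was {}); enqueue []
  #3 pop 2: in={0,1} → {0} (was {}); enqueue [0,1]
  #4 pop 0: in={0} → {0,1} (no change)
  #5 pop 1: in={0,1} → {1} (no change)

Fixpoint:
  val[0] = {0,1}
  val[1] = {1}
  val[2] = {0}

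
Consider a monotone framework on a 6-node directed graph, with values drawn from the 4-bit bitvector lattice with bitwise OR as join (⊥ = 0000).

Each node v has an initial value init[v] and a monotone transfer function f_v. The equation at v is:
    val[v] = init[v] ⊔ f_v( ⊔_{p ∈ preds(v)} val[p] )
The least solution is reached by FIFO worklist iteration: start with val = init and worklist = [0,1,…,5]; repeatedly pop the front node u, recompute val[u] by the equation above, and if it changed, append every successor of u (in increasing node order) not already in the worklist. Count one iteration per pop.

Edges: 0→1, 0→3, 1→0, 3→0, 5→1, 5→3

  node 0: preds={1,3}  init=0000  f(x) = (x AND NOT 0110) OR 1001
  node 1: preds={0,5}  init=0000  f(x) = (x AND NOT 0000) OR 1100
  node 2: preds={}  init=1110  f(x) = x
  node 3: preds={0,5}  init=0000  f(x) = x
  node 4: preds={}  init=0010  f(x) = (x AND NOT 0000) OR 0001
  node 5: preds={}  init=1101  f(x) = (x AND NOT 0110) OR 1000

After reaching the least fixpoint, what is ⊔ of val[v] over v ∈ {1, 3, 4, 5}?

1111

Trace (7 dequeues):
  [1] u=0 | in 0000 | out 1001 | prev 0000 | push {}
  [2] u=1 | in 1101 | out 1101 | prev 0000 | push {0}
  [3] u=2 | in 0000 | out 1110 | ==
  [4] u=3 | in 1101 | out 1101 | prev 0000 | push {}
  [5] u=4 | in 0000 | out 0011 | prev 0010 | push {}
  [6] u=5 | in 0000 | out 1101 | ==
  [7] u=0 | in 1101 | out 1001 | ==

Converged values:
  [0] 1001
  [1] 1101
  [2] 1110
  [3] 1101
  [4] 0011
  [5] 1101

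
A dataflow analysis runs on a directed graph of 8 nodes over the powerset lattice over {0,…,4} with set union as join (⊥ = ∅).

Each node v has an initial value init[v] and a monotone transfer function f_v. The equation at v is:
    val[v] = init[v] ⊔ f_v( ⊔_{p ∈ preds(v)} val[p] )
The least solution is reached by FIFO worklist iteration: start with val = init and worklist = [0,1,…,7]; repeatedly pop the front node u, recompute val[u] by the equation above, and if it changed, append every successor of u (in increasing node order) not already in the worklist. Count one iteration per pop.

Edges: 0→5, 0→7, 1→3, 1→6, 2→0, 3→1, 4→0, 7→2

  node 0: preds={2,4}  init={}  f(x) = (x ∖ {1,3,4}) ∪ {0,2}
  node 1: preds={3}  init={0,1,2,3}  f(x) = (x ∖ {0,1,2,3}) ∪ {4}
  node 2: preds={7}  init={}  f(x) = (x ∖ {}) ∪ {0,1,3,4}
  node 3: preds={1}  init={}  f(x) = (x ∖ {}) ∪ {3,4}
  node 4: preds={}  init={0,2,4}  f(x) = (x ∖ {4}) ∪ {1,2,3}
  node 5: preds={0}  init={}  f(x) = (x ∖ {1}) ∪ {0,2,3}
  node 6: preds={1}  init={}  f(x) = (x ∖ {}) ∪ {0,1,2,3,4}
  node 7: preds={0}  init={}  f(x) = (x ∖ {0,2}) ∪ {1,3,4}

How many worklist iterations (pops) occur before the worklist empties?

Iteration log — 11 steps:
  step 1. node 0  ⊔preds={0,2,4}  new={0,2}  old={}  +wl: 
  step 2. node 1  ⊔preds={}  new={0,1,2,3,4}  old={0,1,2,3}  +wl: 
  step 3. node 2  ⊔preds={}  new={0,1,3,4}  old={}  +wl: 0
  step 4. node 3  ⊔preds={0,1,2,3,4}  new={0,1,2,3,4}  old={}  +wl: 1
  step 5. node 4  ⊔preds={}  new={0,1,2,3,4}  old={0,2,4}  +wl: 
  step 6. node 5  ⊔preds={0,2}  new={0,2,3}  old={}  +wl: 
  step 7. node 6  ⊔preds={0,1,2,3,4}  new={0,1,2,3,4}  old={}  +wl: 
  step 8. node 7  ⊔preds={0,2}  new={1,3,4}  old={}  +wl: 2
  step 9. node 0  ⊔preds={0,1,2,3,4}  new={0,2}  stable
  step 10. node 1  ⊔preds={0,1,2,3,4}  new={0,1,2,3,4}  stable
  step 11. node 2  ⊔preds={1,3,4}  new={0,1,3,4}  stable

Least fixpoint reached:
  node 0: {0,2}
  node 1: {0,1,2,3,4}
  node 2: {0,1,3,4}
  node 3: {0,1,2,3,4}
  node 4: {0,1,2,3,4}
  node 5: {0,2,3}
  node 6: {0,1,2,3,4}
  node 7: {1,3,4}

11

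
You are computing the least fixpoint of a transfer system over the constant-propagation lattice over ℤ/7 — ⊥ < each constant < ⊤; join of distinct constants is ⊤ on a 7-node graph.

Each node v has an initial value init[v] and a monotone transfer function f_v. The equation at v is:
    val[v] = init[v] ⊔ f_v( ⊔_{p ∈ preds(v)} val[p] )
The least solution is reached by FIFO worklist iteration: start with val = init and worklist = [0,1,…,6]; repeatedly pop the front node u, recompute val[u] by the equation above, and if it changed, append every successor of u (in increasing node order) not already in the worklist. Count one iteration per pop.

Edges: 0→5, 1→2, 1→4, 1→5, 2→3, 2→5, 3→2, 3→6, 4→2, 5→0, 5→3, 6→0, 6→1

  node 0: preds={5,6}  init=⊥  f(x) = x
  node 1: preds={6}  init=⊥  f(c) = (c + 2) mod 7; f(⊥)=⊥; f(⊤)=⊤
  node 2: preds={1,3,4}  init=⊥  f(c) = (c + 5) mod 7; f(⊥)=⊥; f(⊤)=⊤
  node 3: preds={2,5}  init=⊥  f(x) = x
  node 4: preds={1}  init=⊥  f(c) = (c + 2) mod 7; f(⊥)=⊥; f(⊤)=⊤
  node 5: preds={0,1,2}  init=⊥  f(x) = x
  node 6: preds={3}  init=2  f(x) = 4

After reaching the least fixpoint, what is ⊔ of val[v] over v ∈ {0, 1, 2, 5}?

⊤

Trace (16 dequeues):
  [1] u=0 | in 2 | out 2 | prev ⊥ | push {}
  [2] u=1 | in 2 | out 4 | prev ⊥ | push {}
  [3] u=2 | in 4 | out 2 | prev ⊥ | push {}
  [4] u=3 | in 2 | out 2 | prev ⊥ | push {2}
  [5] u=4 | in 4 | out 6 | prev ⊥ | push {}
  [6] u=5 | in ⊤ | out ⊤ | prev ⊥ | push {0,3}
  [7] u=6 | in 2 | out ⊤ | prev 2 | push {1}
  [8] u=2 | in ⊤ | out ⊤ | prev 2 | push {5}
  [9] u=0 | in ⊤ | out ⊤ | prev 2 | push {}
  [10] u=3 | in ⊤ | out ⊤ | prev 2 | push {2,6}
  [11] u=1 | in ⊤ | out ⊤ | prev 4 | push {4}
  [12] u=5 | in ⊤ | out ⊤ | ==
  [13] u=2 | in ⊤ | out ⊤ | ==
  [14] u=6 | in ⊤ | out ⊤ | ==
  [15] u=4 | in ⊤ | out ⊤ | prev 6 | push {2}
  [16] u=2 | in ⊤ | out ⊤ | ==

Converged values:
  [0] ⊤
  [1] ⊤
  [2] ⊤
  [3] ⊤
  [4] ⊤
  [5] ⊤
  [6] ⊤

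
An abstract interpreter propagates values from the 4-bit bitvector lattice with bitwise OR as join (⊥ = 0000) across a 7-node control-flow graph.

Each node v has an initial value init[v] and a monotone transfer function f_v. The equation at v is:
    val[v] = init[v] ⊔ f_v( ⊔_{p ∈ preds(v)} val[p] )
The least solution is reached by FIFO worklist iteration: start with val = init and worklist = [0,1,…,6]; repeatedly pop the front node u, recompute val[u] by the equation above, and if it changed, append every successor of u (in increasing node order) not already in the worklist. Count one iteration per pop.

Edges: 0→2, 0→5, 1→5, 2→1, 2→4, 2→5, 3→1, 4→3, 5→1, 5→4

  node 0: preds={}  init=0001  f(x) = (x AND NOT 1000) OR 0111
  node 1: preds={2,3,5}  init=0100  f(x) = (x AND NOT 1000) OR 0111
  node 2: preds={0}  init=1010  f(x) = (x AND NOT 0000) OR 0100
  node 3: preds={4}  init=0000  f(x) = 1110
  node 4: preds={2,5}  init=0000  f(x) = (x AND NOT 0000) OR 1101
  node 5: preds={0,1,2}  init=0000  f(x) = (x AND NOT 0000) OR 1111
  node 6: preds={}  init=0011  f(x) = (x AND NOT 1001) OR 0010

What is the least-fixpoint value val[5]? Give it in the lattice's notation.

Worklist (10 pops):
  #1 pop 0: in=0000 → 0111 (was 0001); enqueue []
  #2 pop 1: in=1010 → 0111 (was 0100); enqueue []
  #3 pop 2: in=0111 → 1111 (was 1010); enqueue [1]
  #4 pop 3: in=0000 → 1110 (was 0000); enqueue []
  #5 pop 4: in=1111 → 1111 (was 0000); enqueue [3]
  #6 pop 5: in=1111 → 1111 (was 0000); enqueue [4]
  #7 pop 6: in=0000 → 0011 (no change)
  #8 pop 1: in=1111 → 0111 (no change)
  #9 pop 3: in=1111 → 1110 (no change)
  #10 pop 4: in=1111 → 1111 (no change)

Fixpoint:
  val[0] = 0111
  val[1] = 0111
  val[2] = 1111
  val[3] = 1110
  val[4] = 1111
  val[5] = 1111
  val[6] = 0011

1111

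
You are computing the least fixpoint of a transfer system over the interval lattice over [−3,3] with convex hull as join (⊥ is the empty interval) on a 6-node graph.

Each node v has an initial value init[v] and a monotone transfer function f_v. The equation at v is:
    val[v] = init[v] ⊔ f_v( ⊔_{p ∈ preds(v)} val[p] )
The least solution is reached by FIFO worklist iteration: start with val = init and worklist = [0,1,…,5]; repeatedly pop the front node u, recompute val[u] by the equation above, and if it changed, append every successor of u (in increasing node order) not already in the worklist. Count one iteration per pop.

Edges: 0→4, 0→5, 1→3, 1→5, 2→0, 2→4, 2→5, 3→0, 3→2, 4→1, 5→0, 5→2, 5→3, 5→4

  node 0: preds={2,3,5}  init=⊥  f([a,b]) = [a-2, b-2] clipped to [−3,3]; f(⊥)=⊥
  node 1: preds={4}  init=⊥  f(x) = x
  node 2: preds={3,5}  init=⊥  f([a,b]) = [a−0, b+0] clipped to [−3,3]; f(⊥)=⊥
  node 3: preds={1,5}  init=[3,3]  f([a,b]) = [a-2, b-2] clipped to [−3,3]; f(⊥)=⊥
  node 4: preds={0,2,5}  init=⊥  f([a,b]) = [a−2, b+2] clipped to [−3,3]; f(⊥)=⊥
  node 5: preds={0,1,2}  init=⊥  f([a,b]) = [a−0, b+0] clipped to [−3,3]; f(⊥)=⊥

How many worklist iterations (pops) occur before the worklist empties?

Trace (22 dequeues):
  [1] u=0 | in [3,3] | out [1,1] | prev ⊥ | push {}
  [2] u=1 | in ⊥ | out ⊥ | ==
  [3] u=2 | in [3,3] | out [3,3] | prev ⊥ | push {0}
  [4] u=3 | in ⊥ | out [3,3] | ==
  [5] u=4 | in [1,3] | out [-1,3] | prev ⊥ | push {1}
  [6] u=5 | in [1,3] | out [1,3] | prev ⊥ | push {2,3,4}
  [7] u=0 | in [1,3] | out [-1,1] | prev [1,1] | push {5}
  [8] u=1 | in [-1,3] | out [-1,3] | prev ⊥ | push {}
  [9] u=2 | in [1,3] | out [1,3] | prev [3,3] | push {0}
  [10] u=3 | in [-1,3] | out [-3,3] | prev [3,3] | push {2}
  [11] u=4 | in [-1,3] | out [-3,3] | prev [-1,3] | push {1}
  [12] u=5 | in [-1,3] | out [-1,3] | prev [1,3] | push {3,4}
  [13] u=0 | in [-3,3] | out [-3,1] | prev [-1,1] | push {5}
  [14] u=2 | in [-3,3] | out [-3,3] | prev [1,3] | push {0}
  [15] u=1 | in [-3,3] | out [-3,3] | prev [-1,3] | push {}
  [16] u=3 | in [-3,3] | out [-3,3] | ==
  [17] u=4 | in [-3,3] | out [-3,3] | ==
  [18] u=5 | in [-3,3] | out [-3,3] | prev [-1,3] | push {2,3,4}
  [19] u=0 | in [-3,3] | out [-3,1] | ==
  [20] u=2 | in [-3,3] | out [-3,3] | ==
  [21] u=3 | in [-3,3] | out [-3,3] | ==
  [22] u=4 | in [-3,3] | out [-3,3] | ==

Converged values:
  [0] [-3,1]
  [1] [-3,3]
  [2] [-3,3]
  [3] [-3,3]
  [4] [-3,3]
  [5] [-3,3]

22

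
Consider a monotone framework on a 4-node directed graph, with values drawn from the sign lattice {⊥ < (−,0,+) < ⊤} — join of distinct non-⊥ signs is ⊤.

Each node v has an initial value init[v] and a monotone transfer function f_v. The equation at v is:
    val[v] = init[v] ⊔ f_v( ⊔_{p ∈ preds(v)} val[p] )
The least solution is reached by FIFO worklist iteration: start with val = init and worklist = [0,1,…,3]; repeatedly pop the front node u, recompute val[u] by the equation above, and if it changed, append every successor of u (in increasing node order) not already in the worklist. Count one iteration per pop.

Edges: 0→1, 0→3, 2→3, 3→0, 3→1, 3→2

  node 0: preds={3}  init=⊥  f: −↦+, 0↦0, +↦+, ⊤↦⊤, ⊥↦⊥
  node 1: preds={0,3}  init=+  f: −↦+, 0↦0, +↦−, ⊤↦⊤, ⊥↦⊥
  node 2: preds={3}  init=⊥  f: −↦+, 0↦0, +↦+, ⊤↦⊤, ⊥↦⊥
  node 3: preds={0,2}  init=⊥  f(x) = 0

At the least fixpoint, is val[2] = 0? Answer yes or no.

Iteration log — 8 steps:
  step 1. node 0  ⊔preds=⊥  new=⊥  stable
  step 2. node 1  ⊔preds=⊥  new=+  stable
  step 3. node 2  ⊔preds=⊥  new=⊥  stable
  step 4. node 3  ⊔preds=⊥  new=0  old=⊥  +wl: 0,1,2
  step 5. node 0  ⊔preds=0  new=0  old=⊥  +wl: 3
  step 6. node 1  ⊔preds=0  new=⊤  old=+  +wl: 
  step 7. node 2  ⊔preds=0  new=0  old=⊥  +wl: 
  step 8. node 3  ⊔preds=0  new=0  stable

Least fixpoint reached:
  node 0: 0
  node 1: ⊤
  node 2: 0
  node 3: 0

yes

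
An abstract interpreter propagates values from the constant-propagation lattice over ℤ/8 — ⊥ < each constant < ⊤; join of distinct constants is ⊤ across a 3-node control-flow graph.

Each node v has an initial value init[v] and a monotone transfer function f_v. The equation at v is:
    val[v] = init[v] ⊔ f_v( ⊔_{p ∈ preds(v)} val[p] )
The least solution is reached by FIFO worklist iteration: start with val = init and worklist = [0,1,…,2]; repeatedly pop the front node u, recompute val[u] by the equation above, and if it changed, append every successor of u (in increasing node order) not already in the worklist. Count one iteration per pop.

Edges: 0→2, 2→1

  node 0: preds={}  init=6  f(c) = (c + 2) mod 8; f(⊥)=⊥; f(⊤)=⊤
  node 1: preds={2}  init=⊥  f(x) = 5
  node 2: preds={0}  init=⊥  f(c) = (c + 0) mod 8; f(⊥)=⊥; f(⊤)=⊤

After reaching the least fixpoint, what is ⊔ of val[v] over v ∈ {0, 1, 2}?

⊤

Iteration log — 4 steps:
  step 1. node 0  ⊔preds=⊥  new=6  stable
  step 2. node 1  ⊔preds=⊥  new=5  old=⊥  +wl: 
  step 3. node 2  ⊔preds=6  new=6  old=⊥  +wl: 1
  step 4. node 1  ⊔preds=6  new=5  stable

Least fixpoint reached:
  node 0: 6
  node 1: 5
  node 2: 6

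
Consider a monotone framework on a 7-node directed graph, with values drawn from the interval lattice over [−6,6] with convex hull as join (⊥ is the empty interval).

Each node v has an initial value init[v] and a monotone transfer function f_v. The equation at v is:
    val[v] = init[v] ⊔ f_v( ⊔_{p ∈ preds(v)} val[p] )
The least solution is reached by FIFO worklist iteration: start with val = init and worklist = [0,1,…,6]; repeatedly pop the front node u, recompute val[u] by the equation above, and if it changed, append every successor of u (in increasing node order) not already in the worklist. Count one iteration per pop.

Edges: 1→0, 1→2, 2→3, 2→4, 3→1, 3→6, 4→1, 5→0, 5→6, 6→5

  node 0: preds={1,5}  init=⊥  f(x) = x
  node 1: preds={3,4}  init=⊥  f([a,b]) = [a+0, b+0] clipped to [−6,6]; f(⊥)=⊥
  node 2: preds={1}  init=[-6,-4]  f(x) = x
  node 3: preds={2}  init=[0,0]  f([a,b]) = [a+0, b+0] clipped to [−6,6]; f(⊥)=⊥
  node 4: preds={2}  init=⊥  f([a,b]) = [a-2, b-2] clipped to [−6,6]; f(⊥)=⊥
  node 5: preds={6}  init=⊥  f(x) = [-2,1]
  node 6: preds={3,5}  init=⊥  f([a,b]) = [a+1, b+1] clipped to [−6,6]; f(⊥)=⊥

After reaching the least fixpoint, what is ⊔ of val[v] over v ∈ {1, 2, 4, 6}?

[-6,2]

Worklist (12 pops):
  #1 pop 0: in=⊥ → ⊥ (no change)
  #2 pop 1: in=[0,0] → [0,0] (was ⊥); enqueue [0]
  #3 pop 2: in=[0,0] → [-6,0] (was [-6,-4]); enqueue []
  #4 pop 3: in=[-6,0] → [-6,0] (was [0,0]); enqueue [1]
  #5 pop 4: in=[-6,0] → [-6,-2] (was ⊥); enqueue []
  #6 pop 5: in=⊥ → [-2,1] (was ⊥); enqueue []
  #7 pop 6: in=[-6,1] → [-5,2] (was ⊥); enqueue [5]
  #8 pop 0: in=[-2,1] → [-2,1] (was ⊥); enqueue []
  #9 pop 1: in=[-6,0] → [-6,0] (was [0,0]); enqueue [0,2]
  #10 pop 5: in=[-5,2] → [-2,1] (no change)
  #11 pop 0: in=[-6,1] → [-6,1] (was [-2,1]); enqueue []
  #12 pop 2: in=[-6,0] → [-6,0] (no change)

Fixpoint:
  val[0] = [-6,1]
  val[1] = [-6,0]
  val[2] = [-6,0]
  val[3] = [-6,0]
  val[4] = [-6,-2]
  val[5] = [-2,1]
  val[6] = [-5,2]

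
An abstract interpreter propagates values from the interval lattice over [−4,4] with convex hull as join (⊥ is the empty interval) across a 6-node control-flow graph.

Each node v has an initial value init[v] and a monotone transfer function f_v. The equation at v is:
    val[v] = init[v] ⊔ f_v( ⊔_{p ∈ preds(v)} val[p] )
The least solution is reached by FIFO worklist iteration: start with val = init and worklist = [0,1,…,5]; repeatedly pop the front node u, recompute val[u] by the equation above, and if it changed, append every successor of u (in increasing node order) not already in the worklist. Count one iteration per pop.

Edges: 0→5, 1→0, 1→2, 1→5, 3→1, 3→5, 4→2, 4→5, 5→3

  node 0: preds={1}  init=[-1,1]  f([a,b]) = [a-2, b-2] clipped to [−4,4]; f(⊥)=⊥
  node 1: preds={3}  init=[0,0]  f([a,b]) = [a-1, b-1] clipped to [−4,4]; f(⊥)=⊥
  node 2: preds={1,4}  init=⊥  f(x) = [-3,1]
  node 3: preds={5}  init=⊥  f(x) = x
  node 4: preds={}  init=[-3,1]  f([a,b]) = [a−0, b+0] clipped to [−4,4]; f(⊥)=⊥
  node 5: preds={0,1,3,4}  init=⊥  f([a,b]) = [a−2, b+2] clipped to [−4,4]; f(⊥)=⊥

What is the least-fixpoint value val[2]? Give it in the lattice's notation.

[-3,1]

Trace (17 dequeues):
  [1] u=0 | in [0,0] | out [-2,1] | prev [-1,1] | push {}
  [2] u=1 | in ⊥ | out [0,0] | ==
  [3] u=2 | in [-3,1] | out [-3,1] | prev ⊥ | push {}
  [4] u=3 | in ⊥ | out ⊥ | ==
  [5] u=4 | in ⊥ | out [-3,1] | ==
  [6] u=5 | in [-3,1] | out [-4,3] | prev ⊥ | push {3}
  [7] u=3 | in [-4,3] | out [-4,3] | prev ⊥ | push {1,5}
  [8] u=1 | in [-4,3] | out [-4,2] | prev [0,0] | push {0,2}
  [9] u=5 | in [-4,3] | out [-4,4] | prev [-4,3] | push {3}
  [10] u=0 | in [-4,2] | out [-4,1] | prev [-2,1] | push {5}
  [11] u=2 | in [-4,2] | out [-3,1] | ==
  [12] u=3 | in [-4,4] | out [-4,4] | prev [-4,3] | push {1}
  [13] u=5 | in [-4,4] | out [-4,4] | ==
  [14] u=1 | in [-4,4] | out [-4,3] | prev [-4,2] | push {0,2,5}
  [15] u=0 | in [-4,3] | out [-4,1] | ==
  [16] u=2 | in [-4,3] | out [-3,1] | ==
  [17] u=5 | in [-4,4] | out [-4,4] | ==

Converged values:
  [0] [-4,1]
  [1] [-4,3]
  [2] [-3,1]
  [3] [-4,4]
  [4] [-3,1]
  [5] [-4,4]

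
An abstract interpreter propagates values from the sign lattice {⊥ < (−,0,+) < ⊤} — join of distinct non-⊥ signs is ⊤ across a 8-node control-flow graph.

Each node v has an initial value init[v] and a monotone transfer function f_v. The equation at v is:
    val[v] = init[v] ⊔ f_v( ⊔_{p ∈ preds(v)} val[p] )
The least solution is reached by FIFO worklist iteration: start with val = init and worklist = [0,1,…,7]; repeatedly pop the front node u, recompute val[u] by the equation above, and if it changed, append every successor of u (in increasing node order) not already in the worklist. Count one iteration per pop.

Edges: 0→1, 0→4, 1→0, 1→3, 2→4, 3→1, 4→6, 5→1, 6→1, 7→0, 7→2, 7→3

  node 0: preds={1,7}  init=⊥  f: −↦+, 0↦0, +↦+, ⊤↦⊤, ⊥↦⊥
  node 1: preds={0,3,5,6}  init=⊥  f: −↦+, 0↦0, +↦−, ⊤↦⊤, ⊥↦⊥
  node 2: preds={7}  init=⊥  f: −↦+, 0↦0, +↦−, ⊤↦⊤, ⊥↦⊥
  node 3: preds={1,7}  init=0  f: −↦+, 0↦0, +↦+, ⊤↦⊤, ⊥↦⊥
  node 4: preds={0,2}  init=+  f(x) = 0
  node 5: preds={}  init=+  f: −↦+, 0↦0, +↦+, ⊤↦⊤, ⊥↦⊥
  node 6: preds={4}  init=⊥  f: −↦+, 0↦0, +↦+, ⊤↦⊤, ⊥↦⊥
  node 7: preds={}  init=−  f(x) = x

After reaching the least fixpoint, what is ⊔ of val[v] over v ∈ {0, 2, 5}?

⊤

Iteration log — 11 steps:
  step 1. node 0  ⊔preds=−  new=+  old=⊥  +wl: 
  step 2. node 1  ⊔preds=⊤  new=⊤  old=⊥  +wl: 0
  step 3. node 2  ⊔preds=−  new=+  old=⊥  +wl: 
  step 4. node 3  ⊔preds=⊤  new=⊤  old=0  +wl: 1
  step 5. node 4  ⊔preds=+  new=⊤  old=+  +wl: 
  step 6. node 5  ⊔preds=⊥  new=+  stable
  step 7. node 6  ⊔preds=⊤  new=⊤  old=⊥  +wl: 
  step 8. node 7  ⊔preds=⊥  new=−  stable
  step 9. node 0  ⊔preds=⊤  new=⊤  old=+  +wl: 4
  step 10. node 1  ⊔preds=⊤  new=⊤  stable
  step 11. node 4  ⊔preds=⊤  new=⊤  stable

Least fixpoint reached:
  node 0: ⊤
  node 1: ⊤
  node 2: +
  node 3: ⊤
  node 4: ⊤
  node 5: +
  node 6: ⊤
  node 7: −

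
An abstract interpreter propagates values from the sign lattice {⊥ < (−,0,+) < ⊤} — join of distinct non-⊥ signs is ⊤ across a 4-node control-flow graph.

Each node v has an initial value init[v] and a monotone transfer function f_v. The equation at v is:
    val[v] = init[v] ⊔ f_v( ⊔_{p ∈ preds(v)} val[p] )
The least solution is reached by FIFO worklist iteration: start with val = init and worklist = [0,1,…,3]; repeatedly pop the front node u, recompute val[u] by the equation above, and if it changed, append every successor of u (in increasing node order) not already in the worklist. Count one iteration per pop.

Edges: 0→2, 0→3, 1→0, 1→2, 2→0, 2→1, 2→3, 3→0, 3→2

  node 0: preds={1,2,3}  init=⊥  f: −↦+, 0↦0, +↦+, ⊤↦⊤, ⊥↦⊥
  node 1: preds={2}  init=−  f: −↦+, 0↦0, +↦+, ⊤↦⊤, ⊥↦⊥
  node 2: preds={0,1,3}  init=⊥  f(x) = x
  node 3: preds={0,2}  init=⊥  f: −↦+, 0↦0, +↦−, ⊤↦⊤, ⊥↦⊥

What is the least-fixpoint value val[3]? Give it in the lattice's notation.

⊤

Trace (9 dequeues):
  [1] u=0 | in − | out + | prev ⊥ | push {}
  [2] u=1 | in ⊥ | out − | ==
  [3] u=2 | in ⊤ | out ⊤ | prev ⊥ | push {0,1}
  [4] u=3 | in ⊤ | out ⊤ | prev ⊥ | push {2}
  [5] u=0 | in ⊤ | out ⊤ | prev + | push {3}
  [6] u=1 | in ⊤ | out ⊤ | prev − | push {0}
  [7] u=2 | in ⊤ | out ⊤ | ==
  [8] u=3 | in ⊤ | out ⊤ | ==
  [9] u=0 | in ⊤ | out ⊤ | ==

Converged values:
  [0] ⊤
  [1] ⊤
  [2] ⊤
  [3] ⊤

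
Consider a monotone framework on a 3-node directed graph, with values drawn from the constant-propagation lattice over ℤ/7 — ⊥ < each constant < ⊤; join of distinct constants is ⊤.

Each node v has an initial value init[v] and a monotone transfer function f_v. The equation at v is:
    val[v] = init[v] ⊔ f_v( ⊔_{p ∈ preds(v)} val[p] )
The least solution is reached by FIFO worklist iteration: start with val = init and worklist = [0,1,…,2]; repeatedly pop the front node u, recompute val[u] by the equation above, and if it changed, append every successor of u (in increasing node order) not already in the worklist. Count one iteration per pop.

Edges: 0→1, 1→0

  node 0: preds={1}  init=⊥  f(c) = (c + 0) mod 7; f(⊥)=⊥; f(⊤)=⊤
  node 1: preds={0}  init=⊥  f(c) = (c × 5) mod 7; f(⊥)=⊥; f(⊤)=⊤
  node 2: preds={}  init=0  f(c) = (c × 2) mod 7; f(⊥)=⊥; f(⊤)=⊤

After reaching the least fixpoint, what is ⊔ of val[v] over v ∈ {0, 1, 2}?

0

Iteration log — 3 steps:
  step 1. node 0  ⊔preds=⊥  new=⊥  stable
  step 2. node 1  ⊔preds=⊥  new=⊥  stable
  step 3. node 2  ⊔preds=⊥  new=0  stable

Least fixpoint reached:
  node 0: ⊥
  node 1: ⊥
  node 2: 0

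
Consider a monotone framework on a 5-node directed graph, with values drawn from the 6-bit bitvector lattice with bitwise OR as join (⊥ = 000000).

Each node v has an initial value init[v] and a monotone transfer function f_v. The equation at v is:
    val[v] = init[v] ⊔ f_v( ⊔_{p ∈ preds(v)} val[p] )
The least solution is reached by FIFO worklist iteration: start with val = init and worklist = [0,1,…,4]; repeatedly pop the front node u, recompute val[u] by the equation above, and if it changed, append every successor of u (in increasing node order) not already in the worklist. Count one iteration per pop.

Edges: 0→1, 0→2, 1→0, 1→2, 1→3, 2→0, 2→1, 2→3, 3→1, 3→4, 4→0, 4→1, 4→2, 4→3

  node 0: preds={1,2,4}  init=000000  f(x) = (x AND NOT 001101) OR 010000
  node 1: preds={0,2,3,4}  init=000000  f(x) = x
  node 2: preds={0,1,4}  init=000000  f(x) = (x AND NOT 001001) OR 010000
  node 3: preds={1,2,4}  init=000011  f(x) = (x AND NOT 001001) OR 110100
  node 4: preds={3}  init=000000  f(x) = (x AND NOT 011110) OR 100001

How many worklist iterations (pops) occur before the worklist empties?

11

Trace (11 dequeues):
  [1] u=0 | in 000000 | out 010000 | prev 000000 | push {}
  [2] u=1 | in 010011 | out 010011 | prev 000000 | push {0}
  [3] u=2 | in 010011 | out 010010 | prev 000000 | push {1}
  [4] u=3 | in 010011 | out 110111 | prev 000011 | push {}
  [5] u=4 | in 110111 | out 100001 | prev 000000 | push {2,3}
  [6] u=0 | in 110011 | out 110010 | prev 010000 | push {}
  [7] u=1 | in 110111 | out 110111 | prev 010011 | push {0}
  [8] u=2 | in 110111 | out 110110 | prev 010010 | push {1}
  [9] u=3 | in 110111 | out 110111 | ==
  [10] u=0 | in 110111 | out 110010 | ==
  [11] u=1 | in 110111 | out 110111 | ==

Converged values:
  [0] 110010
  [1] 110111
  [2] 110110
  [3] 110111
  [4] 100001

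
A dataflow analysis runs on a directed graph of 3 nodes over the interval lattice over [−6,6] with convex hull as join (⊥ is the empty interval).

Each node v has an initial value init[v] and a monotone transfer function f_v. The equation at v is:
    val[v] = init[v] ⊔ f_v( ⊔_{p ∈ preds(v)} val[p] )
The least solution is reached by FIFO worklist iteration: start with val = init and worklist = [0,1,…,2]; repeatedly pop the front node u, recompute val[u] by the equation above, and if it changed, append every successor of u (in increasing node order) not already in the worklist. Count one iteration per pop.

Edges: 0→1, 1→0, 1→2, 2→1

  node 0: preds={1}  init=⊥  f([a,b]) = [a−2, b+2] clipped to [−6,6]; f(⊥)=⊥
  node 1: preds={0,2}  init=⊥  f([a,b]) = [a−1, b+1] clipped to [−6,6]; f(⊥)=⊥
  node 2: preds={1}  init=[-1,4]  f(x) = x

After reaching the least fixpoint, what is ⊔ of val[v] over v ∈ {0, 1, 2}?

[-6,6]

Worklist (11 pops):
  #1 pop 0: in=⊥ → ⊥ (no change)
  #2 pop 1: in=[-1,4] → [-2,5] (was ⊥); enqueue [0]
  #3 pop 2: in=[-2,5] → [-2,5] (was [-1,4]); enqueue [1]
  #4 pop 0: in=[-2,5] → [-4,6] (was ⊥); enqueue []
  #5 pop 1: in=[-4,6] → [-5,6] (was [-2,5]); enqueue [0,2]
  #6 pop 0: in=[-5,6] → [-6,6] (was [-4,6]); enqueue [1]
  #7 pop 2: in=[-5,6] → [-5,6] (was [-2,5]); enqueue []
  #8 pop 1: in=[-6,6] → [-6,6] (was [-5,6]); enqueue [0,2]
  #9 pop 0: in=[-6,6] → [-6,6] (no change)
  #10 pop 2: in=[-6,6] → [-6,6] (was [-5,6]); enqueue [1]
  #11 pop 1: in=[-6,6] → [-6,6] (no change)

Fixpoint:
  val[0] = [-6,6]
  val[1] = [-6,6]
  val[2] = [-6,6]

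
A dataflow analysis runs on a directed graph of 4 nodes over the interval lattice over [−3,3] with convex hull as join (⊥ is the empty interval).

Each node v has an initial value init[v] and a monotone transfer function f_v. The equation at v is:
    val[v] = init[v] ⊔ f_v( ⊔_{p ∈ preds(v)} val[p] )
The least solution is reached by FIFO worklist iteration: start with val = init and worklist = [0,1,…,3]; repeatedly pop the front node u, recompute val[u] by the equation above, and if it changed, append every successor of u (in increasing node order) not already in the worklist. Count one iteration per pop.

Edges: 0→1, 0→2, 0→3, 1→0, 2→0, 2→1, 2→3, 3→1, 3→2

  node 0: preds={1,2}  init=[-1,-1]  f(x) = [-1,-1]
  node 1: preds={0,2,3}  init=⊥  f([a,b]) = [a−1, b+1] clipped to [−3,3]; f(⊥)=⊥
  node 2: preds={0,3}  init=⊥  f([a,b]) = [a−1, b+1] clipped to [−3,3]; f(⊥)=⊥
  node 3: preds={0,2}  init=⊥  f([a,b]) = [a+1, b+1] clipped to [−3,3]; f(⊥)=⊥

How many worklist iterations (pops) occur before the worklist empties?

16

Worklist (16 pops):
  #1 pop 0: in=⊥ → [-1,-1] (no change)
  #2 pop 1: in=[-1,-1] → [-2,0] (was ⊥); enqueue [0]
  #3 pop 2: in=[-1,-1] → [-2,0] (was ⊥); enqueue [1]
  #4 pop 3: in=[-2,0] → [-1,1] (was ⊥); enqueue [2]
  #5 pop 0: in=[-2,0] → [-1,-1] (no change)
  #6 pop 1: in=[-2,1] → [-3,2] (was [-2,0]); enqueue [0]
  #7 pop 2: in=[-1,1] → [-2,2] (was [-2,0]); enqueue [1,3]
  #8 pop 0: in=[-3,2] → [-1,-1] (no change)
  #9 pop 1: in=[-2,2] → [-3,3] (was [-3,2]); enqueue [0]
  #10 pop 3: in=[-2,2] → [-1,3] (was [-1,1]); enqueue [1,2]
  #11 pop 0: in=[-3,3] → [-1,-1] (no change)
  #12 pop 1: in=[-2,3] → [-3,3] (no change)
  #13 pop 2: in=[-1,3] → [-2,3] (was [-2,2]); enqueue [0,1,3]
  #14 pop 0: in=[-3,3] → [-1,-1] (no change)
  #15 pop 1: in=[-2,3] → [-3,3] (no change)
  #16 pop 3: in=[-2,3] → [-1,3] (no change)

Fixpoint:
  val[0] = [-1,-1]
  val[1] = [-3,3]
  val[2] = [-2,3]
  val[3] = [-1,3]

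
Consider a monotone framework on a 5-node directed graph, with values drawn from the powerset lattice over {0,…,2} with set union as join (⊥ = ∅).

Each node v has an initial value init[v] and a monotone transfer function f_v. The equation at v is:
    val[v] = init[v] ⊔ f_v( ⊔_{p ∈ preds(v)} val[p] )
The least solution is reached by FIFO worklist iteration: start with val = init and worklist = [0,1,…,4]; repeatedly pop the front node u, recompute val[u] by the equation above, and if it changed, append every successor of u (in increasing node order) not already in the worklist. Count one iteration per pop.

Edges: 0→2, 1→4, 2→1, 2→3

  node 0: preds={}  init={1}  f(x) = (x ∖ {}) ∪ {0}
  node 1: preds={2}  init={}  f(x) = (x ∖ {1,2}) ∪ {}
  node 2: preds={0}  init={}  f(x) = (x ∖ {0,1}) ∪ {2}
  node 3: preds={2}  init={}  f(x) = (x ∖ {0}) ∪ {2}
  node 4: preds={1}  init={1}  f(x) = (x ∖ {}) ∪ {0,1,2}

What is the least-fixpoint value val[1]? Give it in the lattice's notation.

Trace (6 dequeues):
  [1] u=0 | in {} | out {0,1} | prev {1} | push {}
  [2] u=1 | in {} | out {} | ==
  [3] u=2 | in {0,1} | out {2} | prev {} | push {1}
  [4] u=3 | in {2} | out {2} | prev {} | push {}
  [5] u=4 | in {} | out {0,1,2} | prev {1} | push {}
  [6] u=1 | in {2} | out {} | ==

Converged values:
  [0] {0,1}
  [1] {}
  [2] {2}
  [3] {2}
  [4] {0,1,2}

{}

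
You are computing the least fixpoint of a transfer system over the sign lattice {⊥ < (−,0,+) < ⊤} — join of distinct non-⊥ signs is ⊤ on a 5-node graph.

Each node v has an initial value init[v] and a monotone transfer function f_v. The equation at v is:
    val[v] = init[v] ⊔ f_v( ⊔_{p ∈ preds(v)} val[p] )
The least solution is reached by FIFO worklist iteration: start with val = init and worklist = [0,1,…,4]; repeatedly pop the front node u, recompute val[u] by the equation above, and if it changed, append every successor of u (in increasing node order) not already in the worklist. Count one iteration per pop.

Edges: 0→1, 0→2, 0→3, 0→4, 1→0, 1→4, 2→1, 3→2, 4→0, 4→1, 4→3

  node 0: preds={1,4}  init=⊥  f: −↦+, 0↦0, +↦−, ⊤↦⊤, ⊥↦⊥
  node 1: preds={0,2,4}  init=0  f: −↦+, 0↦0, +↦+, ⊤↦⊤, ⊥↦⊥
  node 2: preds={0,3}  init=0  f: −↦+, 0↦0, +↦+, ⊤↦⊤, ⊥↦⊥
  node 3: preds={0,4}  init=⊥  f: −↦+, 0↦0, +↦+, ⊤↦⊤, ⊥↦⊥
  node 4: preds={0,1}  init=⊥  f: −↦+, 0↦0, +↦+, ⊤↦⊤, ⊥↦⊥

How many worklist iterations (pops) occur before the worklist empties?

9

Worklist (9 pops):
  #1 pop 0: in=0 → 0 (was ⊥); enqueue []
  #2 pop 1: in=0 → 0 (no change)
  #3 pop 2: in=0 → 0 (no change)
  #4 pop 3: in=0 → 0 (was ⊥); enqueue [2]
  #5 pop 4: in=0 → 0 (was ⊥); enqueue [0,1,3]
  #6 pop 2: in=0 → 0 (no change)
  #7 pop 0: in=0 → 0 (no change)
  #8 pop 1: in=0 → 0 (no change)
  #9 pop 3: in=0 → 0 (no change)

Fixpoint:
  val[0] = 0
  val[1] = 0
  val[2] = 0
  val[3] = 0
  val[4] = 0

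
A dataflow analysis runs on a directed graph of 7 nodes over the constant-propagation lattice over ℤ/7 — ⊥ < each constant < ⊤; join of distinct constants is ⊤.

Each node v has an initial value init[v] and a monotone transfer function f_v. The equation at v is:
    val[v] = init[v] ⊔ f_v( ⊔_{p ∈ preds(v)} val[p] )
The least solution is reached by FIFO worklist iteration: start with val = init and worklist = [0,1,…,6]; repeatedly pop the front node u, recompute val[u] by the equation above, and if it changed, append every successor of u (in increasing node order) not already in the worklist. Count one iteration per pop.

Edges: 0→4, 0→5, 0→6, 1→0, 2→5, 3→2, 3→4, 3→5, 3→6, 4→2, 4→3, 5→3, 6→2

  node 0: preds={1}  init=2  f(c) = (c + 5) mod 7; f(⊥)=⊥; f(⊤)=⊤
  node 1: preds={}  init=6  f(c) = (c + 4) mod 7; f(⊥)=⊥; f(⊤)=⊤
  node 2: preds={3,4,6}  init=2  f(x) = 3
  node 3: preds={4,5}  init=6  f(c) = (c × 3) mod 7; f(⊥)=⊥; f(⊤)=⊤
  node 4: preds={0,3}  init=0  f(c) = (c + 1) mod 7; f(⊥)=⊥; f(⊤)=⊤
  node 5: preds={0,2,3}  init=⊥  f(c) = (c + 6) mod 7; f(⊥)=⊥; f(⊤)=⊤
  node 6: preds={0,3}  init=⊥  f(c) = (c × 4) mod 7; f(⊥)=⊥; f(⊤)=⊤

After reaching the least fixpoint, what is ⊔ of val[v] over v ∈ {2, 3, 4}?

Trace (9 dequeues):
  [1] u=0 | in 6 | out ⊤ | prev 2 | push {}
  [2] u=1 | in ⊥ | out 6 | ==
  [3] u=2 | in ⊤ | out ⊤ | prev 2 | push {}
  [4] u=3 | in 0 | out ⊤ | prev 6 | push {2}
  [5] u=4 | in ⊤ | out ⊤ | prev 0 | push {3}
  [6] u=5 | in ⊤ | out ⊤ | prev ⊥ | push {}
  [7] u=6 | in ⊤ | out ⊤ | prev ⊥ | push {}
  [8] u=2 | in ⊤ | out ⊤ | ==
  [9] u=3 | in ⊤ | out ⊤ | ==

Converged values:
  [0] ⊤
  [1] 6
  [2] ⊤
  [3] ⊤
  [4] ⊤
  [5] ⊤
  [6] ⊤

⊤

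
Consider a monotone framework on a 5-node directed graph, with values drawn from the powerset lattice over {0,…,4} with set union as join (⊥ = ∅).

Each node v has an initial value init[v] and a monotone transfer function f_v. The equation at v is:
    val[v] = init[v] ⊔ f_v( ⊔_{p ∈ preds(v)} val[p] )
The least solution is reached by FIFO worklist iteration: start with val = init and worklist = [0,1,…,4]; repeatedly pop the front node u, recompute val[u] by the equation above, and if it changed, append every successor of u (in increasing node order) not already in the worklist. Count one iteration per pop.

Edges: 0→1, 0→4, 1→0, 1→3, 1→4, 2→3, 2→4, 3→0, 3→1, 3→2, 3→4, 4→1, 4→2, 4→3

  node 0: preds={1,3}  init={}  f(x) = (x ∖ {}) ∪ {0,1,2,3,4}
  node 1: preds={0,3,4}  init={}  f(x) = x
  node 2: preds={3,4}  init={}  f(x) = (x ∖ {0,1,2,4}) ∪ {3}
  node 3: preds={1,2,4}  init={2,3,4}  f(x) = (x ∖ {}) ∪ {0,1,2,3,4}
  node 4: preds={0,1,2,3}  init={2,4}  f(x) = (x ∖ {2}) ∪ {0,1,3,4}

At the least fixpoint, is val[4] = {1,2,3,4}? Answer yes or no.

Worklist (9 pops):
  #1 pop 0: in={2,3,4} → {0,1,2,3,4} (was {}); enqueue []
  #2 pop 1: in={0,1,2,3,4} → {0,1,2,3,4} (was {}); enqueue [0]
  #3 pop 2: in={2,3,4} → {3} (was {}); enqueue []
  #4 pop 3: in={0,1,2,3,4} → {0,1,2,3,4} (was {2,3,4}); enqueue [1,2]
  #5 pop 4: in={0,1,2,3,4} → {0,1,2,3,4} (was {2,4}); enqueue [3]
  #6 pop 0: in={0,1,2,3,4} → {0,1,2,3,4} (no change)
  #7 pop 1: in={0,1,2,3,4} → {0,1,2,3,4} (no change)
  #8 pop 2: in={0,1,2,3,4} → {3} (no change)
  #9 pop 3: in={0,1,2,3,4} → {0,1,2,3,4} (no change)

Fixpoint:
  val[0] = {0,1,2,3,4}
  val[1] = {0,1,2,3,4}
  val[2] = {3}
  val[3] = {0,1,2,3,4}
  val[4] = {0,1,2,3,4}

no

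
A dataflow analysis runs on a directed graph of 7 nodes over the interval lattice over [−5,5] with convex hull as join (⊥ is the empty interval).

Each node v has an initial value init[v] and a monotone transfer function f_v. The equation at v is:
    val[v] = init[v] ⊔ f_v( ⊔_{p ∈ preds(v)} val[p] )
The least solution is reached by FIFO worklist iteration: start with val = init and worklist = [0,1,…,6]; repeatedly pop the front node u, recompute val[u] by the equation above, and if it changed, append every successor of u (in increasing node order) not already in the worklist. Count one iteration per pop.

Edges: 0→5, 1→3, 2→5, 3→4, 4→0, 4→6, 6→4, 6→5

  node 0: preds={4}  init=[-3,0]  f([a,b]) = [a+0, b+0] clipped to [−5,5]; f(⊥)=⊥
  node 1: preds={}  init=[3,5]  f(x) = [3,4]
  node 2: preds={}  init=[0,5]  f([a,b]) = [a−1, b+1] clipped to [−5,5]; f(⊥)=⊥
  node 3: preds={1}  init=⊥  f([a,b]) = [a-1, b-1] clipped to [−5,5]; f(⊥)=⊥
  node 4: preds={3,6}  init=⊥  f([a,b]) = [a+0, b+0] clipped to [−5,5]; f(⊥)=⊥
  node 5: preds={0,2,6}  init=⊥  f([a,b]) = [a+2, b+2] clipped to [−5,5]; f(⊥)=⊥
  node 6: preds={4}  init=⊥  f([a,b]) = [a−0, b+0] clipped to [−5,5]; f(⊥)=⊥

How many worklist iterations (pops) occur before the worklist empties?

10

Iteration log — 10 steps:
  step 1. node 0  ⊔preds=⊥  new=[-3,0]  stable
  step 2. node 1  ⊔preds=⊥  new=[3,5]  stable
  step 3. node 2  ⊔preds=⊥  new=[0,5]  stable
  step 4. node 3  ⊔preds=[3,5]  new=[2,4]  old=⊥  +wl: 
  step 5. node 4  ⊔preds=[2,4]  new=[2,4]  old=⊥  +wl: 0
  step 6. node 5  ⊔preds=[-3,5]  new=[-1,5]  old=⊥  +wl: 
  step 7. node 6  ⊔preds=[2,4]  new=[2,4]  old=⊥  +wl: 4,5
  step 8. node 0  ⊔preds=[2,4]  new=[-3,4]  old=[-3,0]  +wl: 
  step 9. node 4  ⊔preds=[2,4]  new=[2,4]  stable
  step 10. node 5  ⊔preds=[-3,5]  new=[-1,5]  stable

Least fixpoint reached:
  node 0: [-3,4]
  node 1: [3,5]
  node 2: [0,5]
  node 3: [2,4]
  node 4: [2,4]
  node 5: [-1,5]
  node 6: [2,4]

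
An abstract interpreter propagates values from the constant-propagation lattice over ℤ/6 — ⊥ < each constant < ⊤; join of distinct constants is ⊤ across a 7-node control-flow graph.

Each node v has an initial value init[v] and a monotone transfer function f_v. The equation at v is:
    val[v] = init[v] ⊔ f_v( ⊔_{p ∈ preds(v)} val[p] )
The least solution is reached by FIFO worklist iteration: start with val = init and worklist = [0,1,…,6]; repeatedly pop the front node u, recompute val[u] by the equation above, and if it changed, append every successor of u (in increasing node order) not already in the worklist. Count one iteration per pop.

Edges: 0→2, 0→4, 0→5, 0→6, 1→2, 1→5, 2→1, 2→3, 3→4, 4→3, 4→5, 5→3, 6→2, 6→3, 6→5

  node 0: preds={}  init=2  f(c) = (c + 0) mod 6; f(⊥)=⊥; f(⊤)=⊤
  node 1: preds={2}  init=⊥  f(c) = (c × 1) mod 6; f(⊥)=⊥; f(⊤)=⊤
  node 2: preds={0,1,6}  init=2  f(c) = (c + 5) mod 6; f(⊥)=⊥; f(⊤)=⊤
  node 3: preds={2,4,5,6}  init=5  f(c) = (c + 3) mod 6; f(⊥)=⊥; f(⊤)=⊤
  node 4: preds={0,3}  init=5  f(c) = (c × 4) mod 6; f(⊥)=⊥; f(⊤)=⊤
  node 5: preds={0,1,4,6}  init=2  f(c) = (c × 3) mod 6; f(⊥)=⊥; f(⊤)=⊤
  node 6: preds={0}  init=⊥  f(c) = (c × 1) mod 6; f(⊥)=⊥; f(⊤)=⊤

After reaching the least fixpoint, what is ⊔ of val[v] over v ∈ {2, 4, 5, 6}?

⊤

Trace (11 dequeues):
  [1] u=0 | in ⊥ | out 2 | ==
  [2] u=1 | in 2 | out 2 | prev ⊥ | push {}
  [3] u=2 | in 2 | out ⊤ | prev 2 | push {1}
  [4] u=3 | in ⊤ | out ⊤ | prev 5 | push {}
  [5] u=4 | in ⊤ | out ⊤ | prev 5 | push {3}
  [6] u=5 | in ⊤ | out ⊤ | prev 2 | push {}
  [7] u=6 | in 2 | out 2 | prev ⊥ | push {2,5}
  [8] u=1 | in ⊤ | out ⊤ | prev 2 | push {}
  [9] u=3 | in ⊤ | out ⊤ | ==
  [10] u=2 | in ⊤ | out ⊤ | ==
  [11] u=5 | in ⊤ | out ⊤ | ==

Converged values:
  [0] 2
  [1] ⊤
  [2] ⊤
  [3] ⊤
  [4] ⊤
  [5] ⊤
  [6] 2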